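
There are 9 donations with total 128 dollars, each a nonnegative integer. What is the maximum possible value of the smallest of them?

If every one of the 9 were at least 15, the total would be at least 9 × 15 = 135 > 128.
Taking 7 copies of 14 and 2 copies of 15 gives exactly 128, so 14 is attained.

14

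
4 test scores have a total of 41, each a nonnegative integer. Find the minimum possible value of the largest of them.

11

The average is 41/4 > 10, so not all 4 can be 10 or less; the largest is ≥ 11.
Achievable: 1 of them at 11 and 3 at 10 total 41.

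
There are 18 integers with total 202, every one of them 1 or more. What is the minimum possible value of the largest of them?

12

The 18 values sum to 202, so their maximum is at least ⌈202/18⌉ = 12.
Equality holds with 4 values of 12 and 14 values of 11.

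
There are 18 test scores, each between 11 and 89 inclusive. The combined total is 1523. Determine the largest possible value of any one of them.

89

To make one score as large as possible, make the other 17 as small as possible.
The other 17 contribute at least 17 × 11 = 187, leaving at most 1523 − 187 = 1336.
But each score is capped at 89, so the maximum is 89.
Achievable: one at 89 and the other 17 totalling 1434, which fits since 17 × 11 ≤ 1434 ≤ 17 × 89.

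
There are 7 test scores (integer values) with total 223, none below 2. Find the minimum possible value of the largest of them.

32

Some value must be at least ⌈223/7⌉ = 32, since 7 × 31 = 217 < 223.
Equality holds with 6 values of 32 and 1 value of 31.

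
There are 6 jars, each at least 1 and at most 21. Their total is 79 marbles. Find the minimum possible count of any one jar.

To make one jar as small as possible, make the other 5 as large as possible.
The other 5 can take up 5 × 21 = 105 ≥ 79 − 1, so one jar can sit at its floor of 1.
Achievable: one at 1 and the other 5 totalling 78, which fits since 5 × 1 ≤ 78 ≤ 5 × 21.

1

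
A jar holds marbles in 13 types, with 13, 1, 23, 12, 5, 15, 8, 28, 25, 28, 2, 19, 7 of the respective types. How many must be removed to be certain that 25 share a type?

In the worst case you take as many as possible of each type without reaching 25: 13 + 1 + 23 + 12 + 5 + 15 + 8 + 24 + 24 + 24 + 2 + 19 + 7 = 177.
The next one must give 25 of some type, so 177 + 1 = 178.

178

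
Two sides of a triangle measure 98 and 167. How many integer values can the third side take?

195

The triangle inequality gives |98 − 167| < c < 98 + 167, i.e. 69 < c < 265.
So c can be any integer from 70 to 264: 195 values.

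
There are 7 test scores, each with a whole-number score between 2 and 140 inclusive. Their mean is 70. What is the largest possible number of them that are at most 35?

4

The total is 7 × 70 = 490.
Suppose k of them are at most 35. Those contribute at most 35 each and the rest at most 140 each.
So the total is at most 35k + 140(7 − k) = 980 − 105k. This must still be ≥ 490, so k ≤ 4.
k = 4 is achieved by 4 values at 35 and 3 at 140, total 560; lower one of the 140's by 70 (still > 35) to reach 490.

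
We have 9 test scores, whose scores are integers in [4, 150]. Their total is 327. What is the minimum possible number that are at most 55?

4

Each value above 55 is at least 56, contributing at least 56 − 4 = 52 above the floor 4.
The sum exceeds the floor total 36 by 291, so at most ⌊291/52⌋ = 5 exceed 55, and at least 4 are ≤ 55.
Exactly 4 works: 4 values at 4 and 5 at 56 total 296; raise one of the low values by 31 (still ≤ 55) to hit 327.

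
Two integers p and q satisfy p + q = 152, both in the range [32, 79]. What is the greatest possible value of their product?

pq = p(152 − p) is maximized when p is as near 152/2 as the bounds allow.
Taking p = 76 and q = 76 (both in [32, 79]) gives pq = 5776.

5776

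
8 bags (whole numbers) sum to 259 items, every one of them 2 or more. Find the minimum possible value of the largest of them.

33

The 8 values sum to 259, so their maximum is at least ⌈259/8⌉ = 33.
Equality holds with 3 values of 33 and 5 values of 32.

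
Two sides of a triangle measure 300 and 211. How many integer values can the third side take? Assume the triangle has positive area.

The triangle inequality gives |300 − 211| < c < 300 + 211, i.e. 89 < c < 511.
So c can be any integer from 90 to 510: 421 values.

421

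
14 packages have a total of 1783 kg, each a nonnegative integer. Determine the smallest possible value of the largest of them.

128

The average is 1783/14 > 127, so not all 14 can be 127 or less; the largest is ≥ 128.
Equality holds with 5 values of 128 and 9 values of 127.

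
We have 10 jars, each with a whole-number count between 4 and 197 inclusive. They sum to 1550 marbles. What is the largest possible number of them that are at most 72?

3

Suppose k of them are at most 72. Those contribute at most 72 each and the rest at most 197 each.
So the total is at most 72k + 197(10 − k) = 1970 − 125k. This must still be ≥ 1550, so k ≤ 3.
k = 3 is achieved by 3 values at 72 and 7 at 197, total 1595; lower one of the 197's by 45 (still > 72) to reach 1550.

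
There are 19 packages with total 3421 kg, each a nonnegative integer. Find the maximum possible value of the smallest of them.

If every one of the 19 were at least 181, the total would be at least 19 × 181 = 3439 > 3421.
Achievable: 18 of them at 180 and 1 at 181 total 3421.

180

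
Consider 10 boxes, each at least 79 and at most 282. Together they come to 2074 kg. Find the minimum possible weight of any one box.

79

To make one box as small as possible, make the other 9 as large as possible.
The other 9 can take up 9 × 282 = 2538 ≥ 2074 − 79, so one box can sit at its floor of 79.
Achievable: one at 79 and the other 9 totalling 1995, which fits since 9 × 79 ≤ 1995 ≤ 9 × 282.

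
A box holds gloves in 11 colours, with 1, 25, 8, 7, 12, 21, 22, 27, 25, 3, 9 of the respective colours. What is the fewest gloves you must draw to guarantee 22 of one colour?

146

In the worst case you take as many as possible of each colour without reaching 22: 1 + 21 + 8 + 7 + 12 + 21 + 21 + 21 + 21 + 3 + 9 = 145.
The next one must give 22 of some colour, so 145 + 1 = 146.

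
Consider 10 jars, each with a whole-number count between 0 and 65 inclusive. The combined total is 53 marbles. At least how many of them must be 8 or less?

If only k of them are at most 8, the other 10 − k are at least 9, so the total is at least (10 − k)·9 + k·0.
This is ≤ 53, so (10 − k)·9 + 0k ≤ 53, which gives k ≥ 5.
Exactly 5 works: 5 values at 0 and 5 at 9 total 45; raise one of the low values by 8 (still ≤ 8) to hit 53.

5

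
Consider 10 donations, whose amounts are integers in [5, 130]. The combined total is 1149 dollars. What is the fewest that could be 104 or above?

5

If only k of them are at least 104, the other 10 − k are at most 103, so the total is at most k·130 + (10 − k)·103.
This must reach 1149, so k·130 + (10 − k)·103 ≥ 1149, giving k ≥ 5.
Exactly 5 works: 5 values at 130 and 5 at 103 total 1165; lower one of the high values by 16 (still ≥ 104) to hit 1149.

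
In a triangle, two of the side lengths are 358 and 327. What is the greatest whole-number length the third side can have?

684

The third side must be less than 358 + 327 = 685.
The largest integer below 685 is 684.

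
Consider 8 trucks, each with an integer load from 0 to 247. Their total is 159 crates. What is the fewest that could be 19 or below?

1

Each value above 19 is at least 20, contributing at least 20 − 0 = 20 above the floor 0.
The sum exceeds the floor total 0 by 159, so at most ⌊159/20⌋ = 7 exceed 19, and at least 1 are ≤ 19.
Exactly 1 works: 1 value at 0 and 7 at 20 total 140; raise one of the low values by 19 (still ≤ 19) to hit 159.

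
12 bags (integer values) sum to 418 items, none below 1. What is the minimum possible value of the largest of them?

Some value must be at least ⌈418/12⌉ = 35, since 12 × 34 = 408 < 418.
Equality holds with 10 values of 35 and 2 values of 34.

35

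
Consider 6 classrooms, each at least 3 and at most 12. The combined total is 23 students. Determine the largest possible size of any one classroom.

8

To make one classroom as large as possible, make the other 5 as small as possible.
The other 5 contribute at least 5 × 3 = 15, leaving at most 23 − 15 = 8.
Since 8 ≤ 12, this is achievable: one at 8 and 5 at 3.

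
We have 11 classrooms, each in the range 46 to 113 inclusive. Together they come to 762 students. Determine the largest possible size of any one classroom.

113

Maximizing one value means minimizing the remaining 10.
The other 10 contribute at least 10 × 46 = 460, leaving at most 762 − 460 = 302.
But each classroom is capped at 113, so the maximum is 113.
Achievable: one at 113 and the other 10 totalling 649, which fits since 10 × 46 ≤ 649 ≤ 10 × 113.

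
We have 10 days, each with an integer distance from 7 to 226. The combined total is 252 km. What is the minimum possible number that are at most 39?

5

Let j be the number exceeding 39. Then the total is ≥ 40·j + 7·(10 − j) = 70 + 33j.
So 33j ≤ 182 and j ≤ 5; hence at least 10 − 5 = 5 are ≤ 39.
Exactly 5 works: 5 values at 7 and 5 at 40 total 235; raise one of the low values by 17 (still ≤ 39) to hit 252.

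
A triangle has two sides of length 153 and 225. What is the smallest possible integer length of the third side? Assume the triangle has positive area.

73

The third side must exceed |153 − 225| = 72.
The smallest integer above 72 is 73.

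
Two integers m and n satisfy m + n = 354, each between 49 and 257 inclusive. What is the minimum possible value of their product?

24929

Since m + n is fixed, pushing one of them to its bound minimizes the product.
At the endpoint m = 97, n = 354 − 97 = 257, so mn = 97 × 257 = 24929.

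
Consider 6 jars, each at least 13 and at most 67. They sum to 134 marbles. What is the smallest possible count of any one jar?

13

Minimizing one value means maximizing the remaining 5.
The other 5 can take up 5 × 67 = 335 ≥ 134 − 13, so one jar can sit at its floor of 13.
Achievable: one at 13 and the other 5 totalling 121, which fits since 5 × 13 ≤ 121 ≤ 5 × 67.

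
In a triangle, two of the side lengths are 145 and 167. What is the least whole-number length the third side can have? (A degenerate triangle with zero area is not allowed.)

The third side must exceed |145 − 167| = 22.
The smallest integer above 22 is 23.

23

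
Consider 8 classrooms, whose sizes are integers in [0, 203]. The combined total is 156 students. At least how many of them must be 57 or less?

Each value above 57 is at least 58, contributing at least 58 − 0 = 58 above the floor 0.
The sum exceeds the floor total 0 by 156, so at most ⌊156/58⌋ = 2 exceed 57, and at least 6 are ≤ 57.
Exactly 6 works: 6 values at 0 and 2 at 58 total 116; raise one of the low values by 40 (still ≤ 57) to hit 156.

6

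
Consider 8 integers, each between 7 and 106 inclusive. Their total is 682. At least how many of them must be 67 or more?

4

Each value short of 67 is at most 66, costing at least 106 − 66 = 40 against the maximum total of 848.
We can afford to lose at most 848 − 682 = 166, so at most ⌊166/40⌋ = 4 fall short, and at least 4 are ≥ 67.
Exactly 4 works: 4 values at 106 and 4 at 66 total 688; lower one of the high values by 6 (still ≥ 67) to hit 682.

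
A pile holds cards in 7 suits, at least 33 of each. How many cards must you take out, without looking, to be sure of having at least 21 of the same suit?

141

You could draw 20 of every suit without reaching 21 of any — 140 in all.
One more forces 21 of some suit, so 140 + 1 = 141.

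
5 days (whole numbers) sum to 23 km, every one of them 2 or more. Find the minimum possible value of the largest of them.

The 5 values sum to 23, so their maximum is at least ⌈23/5⌉ = 5.
Taking 2 copies of 4 and 3 copies of 5 gives exactly 23, so 5 is attained.

5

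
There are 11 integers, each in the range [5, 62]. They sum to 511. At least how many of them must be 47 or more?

Each value short of 47 is at most 46, costing at least 62 − 46 = 16 against the maximum total of 682.
We can afford to lose at most 682 − 511 = 171, so at most ⌊171/16⌋ = 10 fall short, and at least 1 are ≥ 47.
Exactly 1 works: 1 value at 62 and 10 at 46 total 522; lower one of the high values by 11 (still ≥ 47) to hit 511.

1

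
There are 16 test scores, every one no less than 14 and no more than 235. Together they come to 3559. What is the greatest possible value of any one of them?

235

To make one score as large as possible, make the other 15 as small as possible.
The other 15 contribute at least 15 × 14 = 210, leaving at most 3559 − 210 = 3349.
But each score is capped at 235, so the maximum is 235.
Achievable: one at 235 and the other 15 totalling 3324, which fits since 15 × 14 ≤ 3324 ≤ 15 × 235.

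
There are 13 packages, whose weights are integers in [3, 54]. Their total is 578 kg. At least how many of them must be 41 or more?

Each value short of 41 is at most 40, costing at least 54 − 40 = 14 against the maximum total of 702.
We can afford to lose at most 702 − 578 = 124, so at most ⌊124/14⌋ = 8 fall short, and at least 5 are ≥ 41.
Exactly 5 works: 5 values at 54 and 8 at 40 total 590; lower one of the high values by 12 (still ≥ 41) to hit 578.

5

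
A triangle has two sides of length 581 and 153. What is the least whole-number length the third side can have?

The third side must exceed |581 − 153| = 428.
The smallest integer above 428 is 429.

429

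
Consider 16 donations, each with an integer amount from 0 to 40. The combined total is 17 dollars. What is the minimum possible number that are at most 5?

14

Let j be the number exceeding 5. Then the total is ≥ 6·j + 0·(16 − j) = 0 + 6j.
So 6j ≤ 17 and j ≤ 2; hence at least 16 − 2 = 14 are ≤ 5.
Exactly 14 works: 14 values at 0 and 2 at 6 total 12; raise one of the low values by 5 (still ≤ 5) to hit 17.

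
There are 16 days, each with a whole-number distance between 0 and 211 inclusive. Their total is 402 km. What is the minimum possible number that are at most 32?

Let j be the number exceeding 32. Then the total is ≥ 33·j + 0·(16 − j) = 0 + 33j.
So 33j ≤ 402 and j ≤ 12; hence at least 16 − 12 = 4 are ≤ 32.
Exactly 4 works: 4 values at 0 and 12 at 33 total 396; raise one of the low values by 6 (still ≤ 32) to hit 402.

4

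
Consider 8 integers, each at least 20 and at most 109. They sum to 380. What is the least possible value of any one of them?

Minimizing one value means maximizing the remaining 7.
The other 7 can take up 7 × 109 = 763 ≥ 380 − 20, so one integer can sit at its floor of 20.
Achievable: one at 20 and the other 7 totalling 360, which fits since 7 × 20 ≤ 360 ≤ 7 × 109.

20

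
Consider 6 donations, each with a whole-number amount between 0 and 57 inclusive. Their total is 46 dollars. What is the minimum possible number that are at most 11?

3

Let j be the number exceeding 11. Then the total is ≥ 12·j + 0·(6 − j) = 0 + 12j.
So 12j ≤ 46 and j ≤ 3; hence at least 6 − 3 = 3 are ≤ 11.
Exactly 3 works: 3 values at 0 and 3 at 12 total 36; raise one of the low values by 10 (still ≤ 11) to hit 46.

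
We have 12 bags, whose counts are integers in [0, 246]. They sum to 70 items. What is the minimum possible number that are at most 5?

1

Each value above 5 is at least 6, contributing at least 6 − 0 = 6 above the floor 0.
The sum exceeds the floor total 0 by 70, so at most ⌊70/6⌋ = 11 exceed 5, and at least 1 are ≤ 5.
Exactly 1 works: 1 value at 0 and 11 at 6 total 66; raise one of the low values by 4 (still ≤ 5) to hit 70.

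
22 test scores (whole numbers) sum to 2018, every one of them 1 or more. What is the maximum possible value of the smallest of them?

If every one of the 22 were at least 92, the total would be at least 22 × 92 = 2024 > 2018.
Taking 6 copies of 91 and 16 copies of 92 gives exactly 2018, so 91 is attained.

91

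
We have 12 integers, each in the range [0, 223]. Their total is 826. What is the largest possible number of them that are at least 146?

If k of the values are ≥ 146, the total is ≥ 146k + 0(12 − k).
Setting 146k + 0(12 − k) ≤ 826 gives 146k ≤ 826, so k ≤ 5.
k = 5 is achieved by 5 values at 146 and 7 at 0, total 730; add 96 to one value (staying below 146) to reach 826.

5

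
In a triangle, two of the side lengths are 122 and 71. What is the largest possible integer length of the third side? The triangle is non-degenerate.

The third side must be less than 122 + 71 = 193.
The largest integer below 193 is 192.

192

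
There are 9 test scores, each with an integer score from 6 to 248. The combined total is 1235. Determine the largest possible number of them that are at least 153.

8

With k values at 153 or above and the rest at least 6, the sum is at least 54 + 147k.
Since the sum is 1235, we need 147k ≤ 1181, i.e. k ≤ 8.
k = 8 is achieved by 8 values at 153 and 1 at 6, total 1230; add 5 to one value (staying below 153) to reach 1235.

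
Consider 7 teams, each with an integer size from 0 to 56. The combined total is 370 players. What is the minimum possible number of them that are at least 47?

5

Each value short of 47 is at most 46, costing at least 56 − 46 = 10 against the maximum total of 392.
We can afford to lose at most 392 − 370 = 22, so at most ⌊22/10⌋ = 2 fall short, and at least 5 are ≥ 47.
Exactly 5 works: 5 values at 56 and 2 at 46 total 372; lower one of the high values by 2 (still ≥ 47) to hit 370.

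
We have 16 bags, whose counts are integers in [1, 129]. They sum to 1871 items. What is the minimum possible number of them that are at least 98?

If only k of them are at least 98, the other 16 − k are at most 97, so the total is at most k·129 + (16 − k)·97.
This must reach 1871, so k·129 + (16 − k)·97 ≥ 1871, giving k ≥ 10.
Exactly 10 works: 10 values at 129 and 6 at 97 total 1872; lower one of the high values by 1 (still ≥ 98) to hit 1871.

10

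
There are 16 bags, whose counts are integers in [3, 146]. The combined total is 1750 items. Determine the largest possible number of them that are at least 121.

14

Suppose k of them are at least 121. Those contribute at least 121 each and the other 16 − k at least 3 each.
So the total is at least 121k + 3(16 − k) = 48 + 118k. This must be ≤ 1750, giving k ≤ 14.
k = 14 is achieved by 14 values at 121 and 2 at 3, total 1700; add 50 to one value (staying below 121) to reach 1750.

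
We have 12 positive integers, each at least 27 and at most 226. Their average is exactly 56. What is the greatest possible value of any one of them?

To make one integer as large as possible, make the other 11 as small as possible.
The total is 12 × 56 = 672.
The other 11 contribute at least 11 × 27 = 297, leaving at most 672 − 297 = 375.
But each integer is capped at 226, so the maximum is 226.
Achievable: one at 226 and the other 11 totalling 446, which fits since 11 × 27 ≤ 446 ≤ 11 × 226.

226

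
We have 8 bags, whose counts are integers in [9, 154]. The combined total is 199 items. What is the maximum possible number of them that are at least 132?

1

Suppose k of them are at least 132. Those contribute at least 132 each and the other 8 − k at least 9 each.
So the total is at least 132k + 9(8 − k) = 72 + 123k. This must be ≤ 199, giving k ≤ 1.
k = 1 is achieved by 1 value at 132 and 7 at 9, total 195; add 4 to one value (staying below 132) to reach 199.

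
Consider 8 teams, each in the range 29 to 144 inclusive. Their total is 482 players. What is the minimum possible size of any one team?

29

Minimizing one value means maximizing the remaining 7.
The other 7 can take up 7 × 144 = 1008 ≥ 482 − 29, so one team can sit at its floor of 29.
Achievable: one at 29 and the other 7 totalling 453, which fits since 7 × 29 ≤ 453 ≤ 7 × 144.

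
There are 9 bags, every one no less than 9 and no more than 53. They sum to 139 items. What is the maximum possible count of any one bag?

53

To make one bag as large as possible, make the other 8 as small as possible.
The other 8 contribute at least 8 × 9 = 72, leaving at most 139 − 72 = 67.
But each bag is capped at 53, so the maximum is 53.
Achievable: one at 53 and the other 8 totalling 86, which fits since 8 × 9 ≤ 86 ≤ 8 × 53.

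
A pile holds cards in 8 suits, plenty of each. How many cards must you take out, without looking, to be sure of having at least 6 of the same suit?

You could draw 5 of every suit without reaching 6 of any — 40 in all.
One more forces 6 of some suit, so 40 + 1 = 41.

41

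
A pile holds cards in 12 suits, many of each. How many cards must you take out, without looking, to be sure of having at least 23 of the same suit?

In the worst case you draw 22 of each of the 12 suits: 12 × 22 = 264.
One more forces 23 of some suit, so 264 + 1 = 265.

265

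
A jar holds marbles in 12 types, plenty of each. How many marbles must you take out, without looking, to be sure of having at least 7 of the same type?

73

In the worst case you draw 6 of each of the 12 types: 12 × 6 = 72.
One more forces 7 of some type, so 72 + 1 = 73.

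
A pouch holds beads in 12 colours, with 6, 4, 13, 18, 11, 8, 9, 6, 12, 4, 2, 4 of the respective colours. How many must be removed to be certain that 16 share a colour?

In the worst case you take as many as possible of each colour without reaching 16: 6 + 4 + 13 + 15 + 11 + 8 + 9 + 6 + 12 + 4 + 2 + 4 = 94.
The next one must give 16 of some colour, so 94 + 1 = 95.

95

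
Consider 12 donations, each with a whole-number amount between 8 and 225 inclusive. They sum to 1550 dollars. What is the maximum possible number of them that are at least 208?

7

If k of the values are ≥ 208, the total is ≥ 208k + 8(12 − k).
Setting 208k + 8(12 − k) ≤ 1550 gives 200k ≤ 1454, so k ≤ 7.
k = 7 is achieved by 7 values at 208 and 5 at 8, total 1496; add 54 to one value (staying below 208) to reach 1550.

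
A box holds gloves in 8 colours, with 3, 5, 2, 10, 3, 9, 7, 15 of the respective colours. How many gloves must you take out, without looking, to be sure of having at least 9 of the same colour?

45

In the worst case you take as many as possible of each colour without reaching 9: 3 + 5 + 2 + 8 + 3 + 8 + 7 + 8 = 44.
The next one must give 9 of some colour, so 44 + 1 = 45.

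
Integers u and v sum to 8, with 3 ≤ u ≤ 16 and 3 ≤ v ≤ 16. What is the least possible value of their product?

For a fixed sum, uv is smallest when u and v are as far apart as possible.
The extreme feasible split is u = 3, v = 5, giving uv = 15.

15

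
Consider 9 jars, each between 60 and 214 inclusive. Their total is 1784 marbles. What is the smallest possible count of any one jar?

To make one jar as small as possible, make the other 8 as large as possible.
The other 8 contribute at most 8 × 214 = 1712, leaving at least 1784 − 1712 = 72.
Since 72 ≥ 60, this is achievable: one at 72 and 8 at 214.

72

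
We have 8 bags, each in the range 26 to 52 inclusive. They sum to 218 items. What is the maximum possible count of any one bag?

To make one bag as large as possible, make the other 7 as small as possible.
The other 7 contribute at least 7 × 26 = 182, leaving at most 218 − 182 = 36.
Since 36 ≤ 52, this is achievable: one at 36 and 7 at 26.

36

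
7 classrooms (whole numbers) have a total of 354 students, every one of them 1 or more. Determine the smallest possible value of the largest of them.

Some value must be at least ⌈354/7⌉ = 51, since 7 × 50 = 350 < 354.
Taking 3 copies of 50 and 4 copies of 51 gives exactly 354, so 51 is attained.

51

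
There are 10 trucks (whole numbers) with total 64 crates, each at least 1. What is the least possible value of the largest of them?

7

The 10 values sum to 64, so their maximum is at least ⌈64/10⌉ = 7.
Achievable: 4 of them at 7 and 6 at 6 total 64.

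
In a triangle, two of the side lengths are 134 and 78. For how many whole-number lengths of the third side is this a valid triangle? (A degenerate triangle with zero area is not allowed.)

The triangle inequality gives |134 − 78| < c < 134 + 78, i.e. 56 < c < 212.
So c can be any integer from 57 to 211: 155 values.

155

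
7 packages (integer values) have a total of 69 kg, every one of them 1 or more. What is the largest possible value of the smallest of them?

9

The average is 69/7 < 10, so some value is ≤ 9.
Achievable: 1 of them at 9 and 6 at 10 total 69.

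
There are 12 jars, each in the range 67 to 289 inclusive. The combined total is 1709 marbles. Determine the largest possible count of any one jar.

289

Maximizing one value means minimizing the remaining 11.
The other 11 contribute at least 11 × 67 = 737, leaving at most 1709 − 737 = 972.
But each jar is capped at 289, so the maximum is 289.
Achievable: one at 289 and the other 11 totalling 1420, which fits since 11 × 67 ≤ 1420 ≤ 11 × 289.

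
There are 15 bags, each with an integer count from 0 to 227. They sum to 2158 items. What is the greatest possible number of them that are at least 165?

13

Suppose k of them are at least 165. Those contribute at least 165 each and the other 15 − k at least 0 each.
So the total is at least 165k + 0(15 − k) = 0 + 165k. This must be ≤ 2158, giving k ≤ 13.
k = 13 is achieved by 13 values at 165 and 2 at 0, total 2145; add 13 to one value (staying below 165) to reach 2158.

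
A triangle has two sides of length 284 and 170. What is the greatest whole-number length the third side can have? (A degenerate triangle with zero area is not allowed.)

453

The third side must be less than 284 + 170 = 454.
The largest integer below 454 is 453.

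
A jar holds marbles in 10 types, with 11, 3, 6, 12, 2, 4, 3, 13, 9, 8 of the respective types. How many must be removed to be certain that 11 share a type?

In the worst case you take as many as possible of each type without reaching 11: 10 + 3 + 6 + 10 + 2 + 4 + 3 + 10 + 9 + 8 = 65.
The next one must give 11 of some type, so 65 + 1 = 66.

66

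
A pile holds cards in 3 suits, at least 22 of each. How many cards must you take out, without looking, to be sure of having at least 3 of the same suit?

7

You could draw 2 of every suit without reaching 3 of any — 6 in all.
One more forces 3 of some suit, so 6 + 1 = 7.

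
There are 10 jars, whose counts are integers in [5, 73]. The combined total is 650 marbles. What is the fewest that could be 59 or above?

If only k of them are at least 59, the other 10 − k are at most 58, so the total is at most k·73 + (10 − k)·58.
This must reach 650, so k·73 + (10 − k)·58 ≥ 650, giving k ≥ 5.
Exactly 5 works: 5 values at 73 and 5 at 58 total 655; lower one of the high values by 5 (still ≥ 59) to hit 650.

5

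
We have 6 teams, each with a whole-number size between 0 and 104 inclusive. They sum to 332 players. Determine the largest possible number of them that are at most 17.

Each value at 17 or below falls at least 104 − 17 = 87 short of the ceiling 104.
The ceiling total is 6 × 104 = 624, and we need 332, so at most ⌊(624 − 332)/87⌋ = 3 can be that low.
k = 3 is achieved by 3 values at 17 and 3 at 104, total 363; lower one of the 104's by 31 (still > 17) to reach 332.

3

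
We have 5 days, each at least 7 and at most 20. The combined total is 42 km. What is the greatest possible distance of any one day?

14

To make one day as large as possible, make the other 4 as small as possible.
The other 4 contribute at least 4 × 7 = 28, leaving at most 42 − 28 = 14.
Since 14 ≤ 20, this is achievable: one at 14 and 4 at 7.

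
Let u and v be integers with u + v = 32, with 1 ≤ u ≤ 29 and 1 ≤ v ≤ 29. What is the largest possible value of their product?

uv = u(32 − u) is maximized when u is as near 32/2 as the bounds allow.
Taking u = 16 and v = 16 (both in [1, 29]) gives uv = 256.

256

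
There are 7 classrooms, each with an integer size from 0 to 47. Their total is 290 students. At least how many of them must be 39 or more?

If only k of them are at least 39, the other 7 − k are at most 38, so the total is at most k·47 + (7 − k)·38.
This must reach 290, so k·47 + (7 − k)·38 ≥ 290, giving k ≥ 3.
Exactly 3 works: 3 values at 47 and 4 at 38 total 293; lower one of the high values by 3 (still ≥ 39) to hit 290.

3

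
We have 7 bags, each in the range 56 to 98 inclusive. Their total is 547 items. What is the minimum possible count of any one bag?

56

To make one bag as small as possible, make the other 6 as large as possible.
The other 6 can take up 6 × 98 = 588 ≥ 547 − 56, so one bag can sit at its floor of 56.
Achievable: one at 56 and the other 6 totalling 491, which fits since 6 × 56 ≤ 491 ≤ 6 × 98.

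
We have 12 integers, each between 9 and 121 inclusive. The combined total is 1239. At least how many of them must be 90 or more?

Suppose at most 12 − j of them reach 90; then j values are ≤ 89 and the rest ≤ 121.
The total is then ≤ 89·j + 121·(12 − j) = 1452 − 32j. For this to be ≥ 1239 we need j ≤ 6, so at least 12 − 6 = 6 must reach 90.
Exactly 6 works: 6 values at 121 and 6 at 89 total 1260; lower one of the high values by 21 (still ≥ 90) to hit 1239.

6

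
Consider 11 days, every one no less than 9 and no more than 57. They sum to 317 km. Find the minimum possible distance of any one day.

9

To make one day as small as possible, make the other 10 as large as possible.
The other 10 can take up 10 × 57 = 570 ≥ 317 − 9, so one day can sit at its floor of 9.
Achievable: one at 9 and the other 10 totalling 308, which fits since 10 × 9 ≤ 308 ≤ 10 × 57.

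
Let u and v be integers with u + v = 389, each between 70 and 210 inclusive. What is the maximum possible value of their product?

37830

For a fixed sum, the product uv is largest when u and v are as close as possible.
Taking u = 194 and v = 195 (both in [70, 210]) gives uv = 37830.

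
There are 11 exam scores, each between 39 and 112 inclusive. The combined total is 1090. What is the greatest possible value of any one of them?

To make one score as large as possible, make the other 10 as small as possible.
The other 10 contribute at least 10 × 39 = 390, leaving at most 1090 − 390 = 700.
But each score is capped at 112, so the maximum is 112.
Achievable: one at 112 and the other 10 totalling 978, which fits since 10 × 39 ≤ 978 ≤ 10 × 112.

112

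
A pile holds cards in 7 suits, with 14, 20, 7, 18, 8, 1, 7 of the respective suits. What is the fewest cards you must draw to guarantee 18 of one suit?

72

In the worst case you take as many as possible of each suit without reaching 18: 14 + 17 + 7 + 17 + 8 + 1 + 7 = 71.
The next one must give 18 of some suit, so 71 + 1 = 72.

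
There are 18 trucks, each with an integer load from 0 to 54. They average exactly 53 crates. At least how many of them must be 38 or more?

The total is 18 × 53 = 954.
Suppose at most 18 − j of them reach 38; then j values are ≤ 37 and the rest ≤ 54.
The total is then ≤ 37·j + 54·(18 − j) = 972 − 17j. For this to be ≥ 954 we need j ≤ 1, so at least 18 − 1 = 17 must reach 38.
Exactly 17 works: 17 values at 54 and 1 at 37 total 955; lower one of the high values by 1 (still ≥ 38) to hit 954.

17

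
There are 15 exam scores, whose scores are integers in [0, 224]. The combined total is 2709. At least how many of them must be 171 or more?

3

Suppose at most 15 − j of them reach 171; then j values are ≤ 170 and the rest ≤ 224.
The total is then ≤ 170·j + 224·(15 − j) = 3360 − 54j. For this to be ≥ 2709 we need j ≤ 12, so at least 15 − 12 = 3 must reach 171.
Exactly 3 works: 3 values at 224 and 12 at 170 total 2712; lower one of the high values by 3 (still ≥ 171) to hit 2709.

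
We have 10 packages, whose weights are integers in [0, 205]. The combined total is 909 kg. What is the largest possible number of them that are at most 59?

Each value at 59 or below falls at least 205 − 59 = 146 short of the ceiling 205.
The ceiling total is 10 × 205 = 2050, and we need 909, so at most ⌊(2050 − 909)/146⌋ = 7 can be that low.
k = 7 is achieved by 7 values at 59 and 3 at 205, total 1028; lower one of the 205's by 119 (still > 59) to reach 909.

7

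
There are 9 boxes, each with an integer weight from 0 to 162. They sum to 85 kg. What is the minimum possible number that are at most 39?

7

Let j be the number exceeding 39. Then the total is ≥ 40·j + 0·(9 − j) = 0 + 40j.
So 40j ≤ 85 and j ≤ 2; hence at least 9 − 2 = 7 are ≤ 39.
Exactly 7 works: 7 values at 0 and 2 at 40 total 80; raise one of the low values by 5 (still ≤ 39) to hit 85.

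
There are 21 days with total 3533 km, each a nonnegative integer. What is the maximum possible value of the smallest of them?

The 21 values sum to 3533, so their minimum is at most ⌊3533/21⌋ = 168.
Equality holds with 16 values of 168 and 5 values of 169.

168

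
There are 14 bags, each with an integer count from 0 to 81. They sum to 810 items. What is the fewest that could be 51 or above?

If only k of them are at least 51, the other 14 − k are at most 50, so the total is at most k·81 + (14 − k)·50.
This must reach 810, so k·81 + (14 − k)·50 ≥ 810, giving k ≥ 4.
Exactly 4 works: 4 values at 81 and 10 at 50 total 824; lower one of the high values by 14 (still ≥ 51) to hit 810.

4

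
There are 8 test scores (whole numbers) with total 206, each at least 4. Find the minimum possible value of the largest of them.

Some value must be at least ⌈206/8⌉ = 26, since 8 × 25 = 200 < 206.
Taking 2 copies of 25 and 6 copies of 26 gives exactly 206, so 26 is attained.

26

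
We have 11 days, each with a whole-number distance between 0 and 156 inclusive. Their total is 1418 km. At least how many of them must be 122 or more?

If only k of them are at least 122, the other 11 − k are at most 121, so the total is at most k·156 + (11 − k)·121.
This must reach 1418, so k·156 + (11 − k)·121 ≥ 1418, giving k ≥ 3.
Exactly 3 works: 3 values at 156 and 8 at 121 total 1436; lower one of the high values by 18 (still ≥ 122) to hit 1418.

3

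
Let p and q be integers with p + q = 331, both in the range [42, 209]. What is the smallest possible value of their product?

25498

For a fixed sum, pq is smallest when p and q are as far apart as possible.
At the endpoint p = 122, q = 331 − 122 = 209, so pq = 122 × 209 = 25498.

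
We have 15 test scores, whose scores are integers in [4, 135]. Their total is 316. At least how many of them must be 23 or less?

3

If only k of them are at most 23, the other 15 − k are at least 24, so the total is at least (15 − k)·24 + k·4.
This is ≤ 316, so (15 − k)·24 + 4k ≤ 316, which gives k ≥ 3.
Exactly 3 works: 3 values at 4 and 12 at 24 total 300; raise one of the low values by 16 (still ≤ 23) to hit 316.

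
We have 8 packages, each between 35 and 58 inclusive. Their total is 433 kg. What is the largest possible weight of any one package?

58

To make one package as large as possible, make the other 7 as small as possible.
The other 7 contribute at least 7 × 35 = 245, leaving at most 433 − 245 = 188.
But each package is capped at 58, so the maximum is 58.
Achievable: one at 58 and the other 7 totalling 375, which fits since 7 × 35 ≤ 375 ≤ 7 × 58.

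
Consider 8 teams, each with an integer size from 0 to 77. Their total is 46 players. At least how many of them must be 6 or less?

Each value above 6 is at least 7, contributing at least 7 − 0 = 7 above the floor 0.
The sum exceeds the floor total 0 by 46, so at most ⌊46/7⌋ = 6 exceed 6, and at least 2 are ≤ 6.
Exactly 2 works: 2 values at 0 and 6 at 7 total 42; raise one of the low values by 4 (still ≤ 6) to hit 46.

2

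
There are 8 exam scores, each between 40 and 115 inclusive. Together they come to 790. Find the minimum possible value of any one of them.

40

To make one score as small as possible, make the other 7 as large as possible.
The other 7 can take up 7 × 115 = 805 ≥ 790 − 40, so one score can sit at its floor of 40.
Achievable: one at 40 and the other 7 totalling 750, which fits since 7 × 40 ≤ 750 ≤ 7 × 115.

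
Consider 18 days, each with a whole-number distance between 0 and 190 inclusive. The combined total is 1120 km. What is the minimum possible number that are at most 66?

2

Each value above 66 is at least 67, contributing at least 67 − 0 = 67 above the floor 0.
The sum exceeds the floor total 0 by 1120, so at most ⌊1120/67⌋ = 16 exceed 66, and at least 2 are ≤ 66.
Exactly 2 works: 2 values at 0 and 16 at 67 total 1072; raise one of the low values by 48 (still ≤ 66) to hit 1120.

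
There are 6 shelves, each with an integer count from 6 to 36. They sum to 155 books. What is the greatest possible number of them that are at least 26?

5

With k values at 26 or above and the rest at least 6, the sum is at least 36 + 20k.
Since the sum is 155, we need 20k ≤ 119, i.e. k ≤ 5.
k = 5 is achieved by 5 values at 26 and 1 at 6, total 136; add 19 to one value (staying below 26) to reach 155.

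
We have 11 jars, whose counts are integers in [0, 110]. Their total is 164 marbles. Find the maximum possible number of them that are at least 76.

2

With k values at 76 or above and the rest at least 0, the sum is at least 0 + 76k.
Since the sum is 164, we need 76k ≤ 164, i.e. k ≤ 2.
k = 2 is achieved by 2 values at 76 and 9 at 0, total 152; add 12 to one value (staying below 76) to reach 164.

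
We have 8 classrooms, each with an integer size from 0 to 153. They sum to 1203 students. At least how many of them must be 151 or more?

1

If only k of them are at least 151, the other 8 − k are at most 150, so the total is at most k·153 + (8 − k)·150.
This must reach 1203, so k·153 + (8 − k)·150 ≥ 1203, giving k ≥ 1.
Exactly 1 works: 1 value at 153 and 7 at 150 total 1203.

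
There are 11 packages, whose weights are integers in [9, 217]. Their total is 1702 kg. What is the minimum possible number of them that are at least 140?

If only k of them are at least 140, the other 11 − k are at most 139, so the total is at most k·217 + (11 − k)·139.
This must reach 1702, so k·217 + (11 − k)·139 ≥ 1702, giving k ≥ 3.
Exactly 3 works: 3 values at 217 and 8 at 139 total 1763; lower one of the high values by 61 (still ≥ 140) to hit 1702.

3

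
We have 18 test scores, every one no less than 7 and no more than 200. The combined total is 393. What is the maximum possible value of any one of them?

Maximizing one value means minimizing the remaining 17.
The other 17 contribute at least 17 × 7 = 119, leaving at most 393 − 119 = 274.
But each score is capped at 200, so the maximum is 200.
Achievable: one at 200 and the other 17 totalling 193, which fits since 17 × 7 ≤ 193 ≤ 17 × 200.

200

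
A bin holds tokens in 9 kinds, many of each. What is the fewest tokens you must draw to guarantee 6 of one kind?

46

In the worst case you draw 5 of each of the 9 kinds: 9 × 5 = 45.
One more forces 6 of some kind, so 45 + 1 = 46.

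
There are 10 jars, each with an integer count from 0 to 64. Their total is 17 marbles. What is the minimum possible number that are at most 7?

Let j be the number exceeding 7. Then the total is ≥ 8·j + 0·(10 − j) = 0 + 8j.
So 8j ≤ 17 and j ≤ 2; hence at least 10 − 2 = 8 are ≤ 7.
Exactly 8 works: 8 values at 0 and 2 at 8 total 16; raise one of the low values by 1 (still ≤ 7) to hit 17.

8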